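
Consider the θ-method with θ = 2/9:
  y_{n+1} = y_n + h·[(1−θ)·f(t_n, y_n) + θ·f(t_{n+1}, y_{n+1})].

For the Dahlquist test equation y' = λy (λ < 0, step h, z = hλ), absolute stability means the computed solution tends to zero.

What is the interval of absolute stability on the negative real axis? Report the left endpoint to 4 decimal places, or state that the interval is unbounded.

(-3.6000, 0).

With y'=λy (z=hλ):
  y_{n+1} = y_n + z·[7/9·y_n + 2/9·y_{n+1}] ⇒ (1 − 2/9z)y_{n+1} = (1 + 7/9z)y_n
  Hence R(z) = (1 + 7/9z)/(1 − 2/9z).

Solve |R(x)|<1 on ℝ⁻.
x=-1.05: |R|=0.1486
R=−1: 1+7/9x = −1+2/9x ⇒ -5/9x=2 ⇒ x=2/(-5/9)=-3.6000
Confirm numerically:
  x=-3.195: |R|=0.86842 <1
  x=-3.067: |R|=0.82391 <1
  x=-2.444: |R|=0.58381 <1
  x=-1.568: |R|=0.16282 <1
  x=-4.035: |R|=1.12742 >1
  x=-3.947: |R|=1.10270 >1
  x=-3.920: |R|=1.09501 >1
Stable set (-3.6000, 0).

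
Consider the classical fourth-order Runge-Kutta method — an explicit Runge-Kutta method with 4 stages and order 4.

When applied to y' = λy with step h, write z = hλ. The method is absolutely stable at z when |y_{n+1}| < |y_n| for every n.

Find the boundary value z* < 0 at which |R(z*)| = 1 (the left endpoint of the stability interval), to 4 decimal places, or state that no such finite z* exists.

z* = -2.7853.

Set f=λy, z=hλ:
  order 4, 4-stage ⇒ R(z)=1+z+z^2/2+z^3/6+z^4/24
  (e.g. R(-1.68)=0.27284, |R|=0.27284)

Boundary: |R(x)|=1, x<0.
x=-1.68: |R|=0.2728
|R(-2.81)|=1.0379 |R(-2.03)|=0.3438 |R(-1.67)|=0.2723
Bisect:
  x_lo=-3.4933 |R|=2.7082  x_hi=-0.2367 |R|=0.7892
  mid=-1.86500 |R|=0.29705 →hi
  mid=-2.67915 |R|=0.85141 →hi
  mid=-3.08622 |R|=1.55694 →lo
  mid=-2.88268 |R|=1.15704 →lo
  mid=-2.78091 |R|=0.99342 →hi
  mid=-2.83180 |R|=1.07241 →lo
  mid=-2.80636 |R|=1.03222 →lo
  ...
  [-2.78549,-2.78529] ⇒ x*=-2.7853
Interval (-2.7853, 0).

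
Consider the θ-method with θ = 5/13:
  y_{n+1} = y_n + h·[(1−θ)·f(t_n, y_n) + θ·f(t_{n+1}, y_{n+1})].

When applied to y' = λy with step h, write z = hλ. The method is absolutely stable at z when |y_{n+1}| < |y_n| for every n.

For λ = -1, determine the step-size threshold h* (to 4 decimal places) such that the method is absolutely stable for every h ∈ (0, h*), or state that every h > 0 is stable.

(-8.6667,0); λ=-1 ⇒ h* = (26/3)/1 = 8.6667.

On y'=λy, z=hλ:
  y_{n+1} = y_n + z·[8/13·y_n + 5/13·y_{n+1}] ⇒ (1 − 5/13z)y_{n+1} = (1 + 8/13z)y_n
  ⇒ R(z) = (1 + 8/13z)/(1 − 5/13z).

Solve |R(x)|<1 on ℝ⁻.
x=-1.57: |R|=0.0211
R=−1: 1+8/13x = −1+5/13x ⇒ -3/13x=2 ⇒ x=2/(-3/13)=-8.6667
Confirm numerically:
  x=-8.162: |R|=0.97186 <1
  x=-7.612: |R|=0.93803 <1
  x=-4.025: |R|=0.57962 <1
  x=-4.005: |R|=0.57653 <1
  x=-9.082: |R|=1.02133 >1
  x=-9.035: |R|=1.01899 >1
  x=-9.020: |R|=1.01824 >1
Stable set (-8.6667, 0).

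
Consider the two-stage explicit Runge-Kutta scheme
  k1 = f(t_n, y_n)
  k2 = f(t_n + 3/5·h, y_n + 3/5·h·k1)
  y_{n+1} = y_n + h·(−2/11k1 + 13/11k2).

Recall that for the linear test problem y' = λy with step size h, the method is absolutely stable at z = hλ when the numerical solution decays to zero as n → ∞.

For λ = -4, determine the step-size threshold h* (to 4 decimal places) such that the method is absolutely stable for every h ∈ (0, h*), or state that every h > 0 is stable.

Set f=λy, z=hλ:
  k1=λy_n ⇒ h·k1=z·y_n;  k2=λ(1+3/5z)y_n ⇒ h·k2=z(1+3/5z)y_n
  y_{n+1}/y_n = 1 − 2/11z + 13/11z(1+3/5z) = 1 + z + 39/55z²
  R(z) = 1 + z + 39/55z².

Boundary: |R(x)|=1, x<0.
x=-1.49: |R|=1.0843
R=1: x+39/55x²=0 ⇒ x=−55/39=-1.4103; min R=1−1/(4·39/55)=0.6474>−1
Confirm numerically:
  x=-1.367: |R|=0.95807 <1
  x=-1.018: |R|=0.71685 <1
  x=-0.704: |R|=0.64744 <1
  x=-1.983: |R|=1.80535 >1
  x=-1.758: |R|=1.43349 >1
Stable set (-1.4103, 0).

(-1.4103,0); λ=-4 ⇒ h* = (55/39)/4 = 0.3526.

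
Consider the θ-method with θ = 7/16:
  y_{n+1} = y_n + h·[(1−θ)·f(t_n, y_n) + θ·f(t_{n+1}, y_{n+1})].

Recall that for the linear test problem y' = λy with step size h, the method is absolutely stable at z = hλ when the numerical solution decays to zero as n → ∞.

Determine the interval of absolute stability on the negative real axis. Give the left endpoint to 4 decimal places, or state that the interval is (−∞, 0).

(-16.0000, 0).

On y'=λy, z=hλ:
  y_{n+1} = y_n + z·[9/16·y_n + 7/16·y_{n+1}] ⇒ (1 − 7/16z)y_{n+1} = (1 + 9/16z)y_n
  ⇒ R(z) = (1 + 9/16z)/(1 − 7/16z).

Solve |R(x)|<1 on ℝ⁻.
x=-1.45: |R|=0.1128
R=−1: 1+9/16x = −1+7/16x ⇒ -1/8x=2 ⇒ x=2/(-1/8)=-16.0000
Confirm numerically:
  x=-13.381: |R|=0.95224 <1
  x=-11.660: |R|=0.91108 <1
  x=-8.911: |R|=0.81911 <1
  x=-8.606: |R|=0.80604 <1
  x=-16.590: |R|=1.00893 >1
  x=-16.414: |R|=1.00633 >1
  x=-16.095: |R|=1.00148 >1
So |R|<1 on (-16.0000, 0).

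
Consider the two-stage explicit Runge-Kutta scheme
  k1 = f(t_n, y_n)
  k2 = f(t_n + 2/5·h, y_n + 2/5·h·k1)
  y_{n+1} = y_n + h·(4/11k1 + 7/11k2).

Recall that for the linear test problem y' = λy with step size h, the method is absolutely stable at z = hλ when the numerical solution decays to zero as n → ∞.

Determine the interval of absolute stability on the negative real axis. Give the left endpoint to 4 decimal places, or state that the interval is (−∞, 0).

(-3.9286, 0).

Set f=λy, z=hλ:
  k1=λy_n ⇒ h·k1=z·y_n;  k2=λ(1+2/5z)y_n ⇒ h·k2=z(1+2/5z)y_n
  y_{n+1}/y_n = 1 + 4/11z + 7/11z(1+2/5z) = 1 + z + 14/55z²
  Hence R(z) = 1 + z + 14/55z².

Need |R(x)|<1, x<0.
x=-1.29: |R|=0.1336
R=1: x+14/55x²=0 ⇒ x=−55/14=-3.9286; min R=1−1/(4·14/55)=0.0179>−1
Confirm numerically:
  x=-3.579: |R|=0.68153 <1
  x=-3.556: |R|=0.66276 <1
  x=-2.549: |R|=0.10488 <1
  x=-1.841: |R|=0.02173 <1
  x=-4.361: |R|=1.48003 >1
  x=-4.351: |R|=1.46785 >1
Stable set (-3.9286, 0).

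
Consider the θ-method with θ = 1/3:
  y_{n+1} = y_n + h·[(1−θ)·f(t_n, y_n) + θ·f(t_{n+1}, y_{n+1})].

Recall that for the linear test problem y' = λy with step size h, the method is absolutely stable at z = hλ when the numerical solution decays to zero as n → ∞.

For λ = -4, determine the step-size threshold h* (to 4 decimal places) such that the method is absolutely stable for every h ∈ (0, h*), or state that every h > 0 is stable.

With y'=λy (z=hλ):
  y_{n+1} = y_n + z·[2/3·y_n + 1/3·y_{n+1}] ⇒ (1 − 1/3z)y_{n+1} = (1 + 2/3z)y_n
  R(z) = (1 + 2/3z)/(1 − 1/3z).

Solve |R(x)|<1 on ℝ⁻.
x=-1.69: |R|=0.0810
R=−1: 1+2/3x = −1+1/3x ⇒ -1/3x=2 ⇒ x=2/(-1/3)=-6.0000
Confirm numerically:
  x=-3.928: |R|=0.70092 <1
  x=-3.650: |R|=0.64662 <1
  x=-3.012: |R|=0.50299 <1
  x=-6.575: |R|=1.06005 >1
  x=-6.105: |R|=1.01153 >1
  x=-6.060: |R|=1.00662 >1
Interval (-6.0000, 0).

(-6.0000,0); λ=-4 ⇒ h* = (6)/4 = 1.5000.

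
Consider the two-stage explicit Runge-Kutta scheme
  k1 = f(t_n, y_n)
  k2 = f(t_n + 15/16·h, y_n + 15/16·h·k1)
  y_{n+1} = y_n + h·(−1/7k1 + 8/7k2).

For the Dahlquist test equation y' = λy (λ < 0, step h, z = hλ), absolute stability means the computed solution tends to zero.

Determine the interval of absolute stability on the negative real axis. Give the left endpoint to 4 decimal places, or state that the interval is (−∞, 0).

Test eqn y'=λy, z=hλ:
  k1=λy_n ⇒ h·k1=z·y_n;  k2=λ(1+15/16z)y_n ⇒ h·k2=z(1+15/16z)y_n
  y_{n+1}/y_n = 1 − 1/7z + 8/7z(1+15/16z) = 1 + z + 15/14z²
  so R(z) = 1 + z + 15/14z².

Solve |R(x)|<1 on ℝ⁻.
x=-1.09: |R|=1.1830
R=1: x+15/14x²=0 ⇒ x=−14/15=-0.9333; min R=1−1/(4·15/14)=0.7667>−1
Confirm numerically:
  x=-0.862: |R|=0.93412 <1
  x=-0.736: |R|=0.84439 <1
  x=-0.730: |R|=0.84096 <1
  x=-0.381: |R|=0.77453 <1
  x=-1.210: |R|=1.35868 >1
  x=-1.209: |R|=1.35709 >1
  x=-1.096: |R|=1.19102 >1
So |R|<1 on (-0.9333, 0).

(-0.9333, 0).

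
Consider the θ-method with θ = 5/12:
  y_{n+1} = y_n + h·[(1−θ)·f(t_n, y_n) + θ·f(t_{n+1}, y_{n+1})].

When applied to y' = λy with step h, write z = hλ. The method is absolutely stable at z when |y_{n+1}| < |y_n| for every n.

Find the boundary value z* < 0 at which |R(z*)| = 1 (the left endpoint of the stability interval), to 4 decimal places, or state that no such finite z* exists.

left endpoint -12.0000.

With y'=λy (z=hλ):
  y_{n+1} = y_n + z·[7/12·y_n + 5/12·y_{n+1}] ⇒ (1 − 5/12z)y_{n+1} = (1 + 7/12z)y_n
  ⇒ R(z) = (1 + 7/12z)/(1 − 5/12z).

Boundary: |R(x)|=1, x<0.
x=-0.6: |R|=0.5200
R=−1: 1+7/12x = −1+5/12x ⇒ -1/6x=2 ⇒ x=2/(-1/6)=-12.0000
Confirm numerically:
  x=-8.030: |R|=0.84775 <1
  x=-8.021: |R|=0.84727 <1
  x=-5.145: |R|=0.63658 <1
  x=-12.111: |R|=1.00306 >1
  x=-12.062: |R|=1.00171 >1
Interval (-12.0000, 0).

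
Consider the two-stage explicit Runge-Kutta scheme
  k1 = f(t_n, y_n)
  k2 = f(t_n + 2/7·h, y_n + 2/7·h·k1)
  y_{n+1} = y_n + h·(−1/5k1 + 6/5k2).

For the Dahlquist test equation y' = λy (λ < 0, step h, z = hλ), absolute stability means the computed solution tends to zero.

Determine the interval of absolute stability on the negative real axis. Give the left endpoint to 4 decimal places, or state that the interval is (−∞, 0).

z∈(-2.9167,0).

Test eqn y'=λy, z=hλ:
  k1=λy_n ⇒ h·k1=z·y_n;  k2=λ(1+2/7z)y_n ⇒ h·k2=z(1+2/7z)y_n
  y_{n+1}/y_n = 1 − 1/5z + 6/5z(1+2/7z) = 1 + z + 12/35z²
  Hence R(z) = 1 + z + 12/35z².

Find x<0 with |R(x)|<1.
x=-1.55: |R|=0.2737
R=1: x+12/35x²=0 ⇒ x=−35/12=-2.9167; min R=1−1/(4·12/35)=0.2708>−1
Confirm numerically:
  x=-2.777: |R|=0.86702 <1
  x=-1.631: |R|=0.28106 <1
  x=-1.614: |R|=0.27914 <1
  x=-3.273: |R|=1.39987 >1
  x=-2.990: |R|=1.07518 >1
Interval (-2.9167, 0).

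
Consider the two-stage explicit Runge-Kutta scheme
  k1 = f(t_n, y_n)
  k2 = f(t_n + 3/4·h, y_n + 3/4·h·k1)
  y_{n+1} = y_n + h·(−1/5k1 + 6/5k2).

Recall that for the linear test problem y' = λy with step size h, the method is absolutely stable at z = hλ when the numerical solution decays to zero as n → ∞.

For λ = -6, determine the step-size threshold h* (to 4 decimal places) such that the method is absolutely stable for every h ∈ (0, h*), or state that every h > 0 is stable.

On y'=λy, z=hλ:
  k1=λy_n ⇒ h·k1=z·y_n;  k2=λ(1+3/4z)y_n ⇒ h·k2=z(1+3/4z)y_n
  y_{n+1}/y_n = 1 − 1/5z + 6/5z(1+3/4z) = 1 + z + 9/10z²
  so R(z) = 1 + z + 9/10z².

Solve |R(x)|<1 on ℝ⁻.
x=-0.35: |R|=0.7602
R=1: x+9/10x²=0 ⇒ x=−10/9=-1.1111; min R=1−1/(4·9/10)=0.7222>−1
Confirm numerically:
  x=-0.849: |R|=0.79972 <1
  x=-0.816: |R|=0.78327 <1
  x=-0.760: |R|=0.75984 <1
  x=-0.487: |R|=0.72645 <1
  x=-1.427: |R|=1.40570 >1
  x=-1.172: |R|=1.06423 >1
So |R|<1 on (-1.1111, 0).

(-1.1111,0); λ=-6 ⇒ h* = (10/9)/6 = 0.1852.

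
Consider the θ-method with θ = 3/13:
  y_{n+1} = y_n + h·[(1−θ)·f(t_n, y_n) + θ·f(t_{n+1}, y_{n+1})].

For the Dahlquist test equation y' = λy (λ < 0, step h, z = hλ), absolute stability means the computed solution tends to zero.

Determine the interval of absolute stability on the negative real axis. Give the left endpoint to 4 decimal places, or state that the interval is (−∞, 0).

z∈(-3.7143,0).

On y'=λy, z=hλ:
  y_{n+1} = y_n + z·[10/13·y_n + 3/13·y_{n+1}] ⇒ (1 − 3/13z)y_{n+1} = (1 + 10/13z)y_n
  so R(z) = (1 + 10/13z)/(1 − 3/13z).

Need |R(x)|<1, x<0.
x=-1.66: |R|=0.2002
R=−1: 1+10/13x = −1+3/13x ⇒ -7/13x=2 ⇒ x=2/(-7/13)=-3.7143
Confirm numerically:
  x=-3.100: |R|=0.80717 <1
  x=-2.450: |R|=0.56511 <1
  x=-2.158: |R|=0.44059 <1
  x=-3.987: |R|=1.07648 >1
  x=-3.823: |R|=1.03110 >1
So |R|<1 on (-3.7143, 0).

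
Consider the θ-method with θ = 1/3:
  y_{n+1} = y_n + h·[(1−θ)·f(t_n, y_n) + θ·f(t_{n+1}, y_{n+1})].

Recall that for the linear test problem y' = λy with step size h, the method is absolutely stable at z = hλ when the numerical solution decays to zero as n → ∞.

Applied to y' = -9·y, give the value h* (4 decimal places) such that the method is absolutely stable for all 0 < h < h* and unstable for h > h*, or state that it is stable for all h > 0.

(-6.0000,0); λ=-9 ⇒ h* = (6)/9 = 0.6667.

On y'=λy, z=hλ:
  y_{n+1} = y_n + z·[2/3·y_n + 1/3·y_{n+1}] ⇒ (1 − 1/3z)y_{n+1} = (1 + 2/3z)y_n
  Hence R(z) = (1 + 2/3z)/(1 − 1/3z).

Find x<0 with |R(x)|<1.
x=-1.12: |R|=0.1845
R=−1: 1+2/3x = −1+1/3x ⇒ -1/3x=2 ⇒ x=2/(-1/3)=-6.0000
Confirm numerically:
  x=-4.617: |R|=0.81843 <1
  x=-4.309: |R|=0.76864 <1
  x=-4.074: |R|=0.72774 <1
  x=-2.659: |R|=0.40961 <1
  x=-6.223: |R|=1.02418 >1
  x=-6.074: |R|=1.00816 >1
Interval (-6.0000, 0).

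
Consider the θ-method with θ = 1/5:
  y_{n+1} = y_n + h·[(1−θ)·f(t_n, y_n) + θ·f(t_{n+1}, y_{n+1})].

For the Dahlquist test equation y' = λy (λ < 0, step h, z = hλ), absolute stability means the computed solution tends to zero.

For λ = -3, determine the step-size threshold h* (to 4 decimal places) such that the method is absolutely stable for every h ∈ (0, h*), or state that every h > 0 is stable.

(-3.3333,0); λ=-3 ⇒ h* = (10/3)/3 = 1.1111.

Set f=λy, z=hλ:
  y_{n+1} = y_n + z·[4/5·y_n + 1/5·y_{n+1}] ⇒ (1 − 1/5z)y_{n+1} = (1 + 4/5z)y_n
  Hence R(z) = (1 + 4/5z)/(1 − 1/5z).

Find x<0 with |R(x)|<1.
x=-0.97: |R|=0.1876
R=−1: 1+4/5x = −1+1/5x ⇒ -3/5x=2 ⇒ x=2/(-3/5)=-3.3333
Confirm numerically:
  x=-2.624: |R|=0.72088 <1
  x=-2.274: |R|=0.56310 <1
  x=-2.026: |R|=0.44179 <1
  x=-3.918: |R|=1.19668 >1
  x=-3.802: |R|=1.15974 >1
  x=-3.598: |R|=1.09235 >1
Interval (-3.3333, 0).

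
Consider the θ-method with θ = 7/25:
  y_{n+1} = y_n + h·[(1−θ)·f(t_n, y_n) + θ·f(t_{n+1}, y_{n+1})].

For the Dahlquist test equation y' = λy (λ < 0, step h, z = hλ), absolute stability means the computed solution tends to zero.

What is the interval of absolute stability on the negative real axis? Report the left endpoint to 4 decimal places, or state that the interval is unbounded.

(-4.5455, 0).

With y'=λy (z=hλ):
  y_{n+1} = y_n + z·[18/25·y_n + 7/25·y_{n+1}] ⇒ (1 − 7/25z)y_{n+1} = (1 + 18/25z)y_n
  ⇒ R(z) = (1 + 18/25z)/(1 − 7/25z).

Solve |R(x)|<1 on ℝ⁻.
x=-1.3: |R|=0.0469
R=−1: 1+18/25x = −1+7/25x ⇒ -11/25x=2 ⇒ x=2/(-11/25)=-4.5455
Confirm numerically:
  x=-3.615: |R|=0.79654 <1
  x=-2.779: |R|=0.56289 <1
  x=-2.179: |R|=0.35332 <1
  x=-4.715: |R|=1.03215 >1
  x=-4.566: |R|=1.00397 >1
Interval (-4.5455, 0).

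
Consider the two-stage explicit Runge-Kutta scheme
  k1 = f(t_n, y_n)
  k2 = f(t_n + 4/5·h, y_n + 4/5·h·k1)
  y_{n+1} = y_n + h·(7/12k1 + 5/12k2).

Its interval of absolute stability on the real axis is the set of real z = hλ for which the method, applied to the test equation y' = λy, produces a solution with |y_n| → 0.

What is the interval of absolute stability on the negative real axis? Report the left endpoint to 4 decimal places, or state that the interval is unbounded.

Set f=λy, z=hλ:
  k1=λy_n ⇒ h·k1=z·y_n;  k2=λ(1+4/5z)y_n ⇒ h·k2=z(1+4/5z)y_n
  y_{n+1}/y_n = 1 + 7/12z + 5/12z(1+4/5z) = 1 + z + 1/3z²
  ⇒ R(z) = 1 + z + 1/3z².

Need |R(x)|<1, x<0.
x=-1.54: |R|=0.2505
R=1: x+1/3x²=0 ⇒ x=−3=-3.0000; min R=1−1/(4·1/3)=0.2500>−1
Confirm numerically:
  x=-2.527: |R|=0.60158 <1
  x=-2.507: |R|=0.58802 <1
  x=-2.140: |R|=0.38653 <1
  x=-2.068: |R|=0.35754 <1
  x=-3.255: |R|=1.27668 >1
  x=-3.057: |R|=1.05808 >1
Interval (-3.0000, 0).

(-3.0000, 0).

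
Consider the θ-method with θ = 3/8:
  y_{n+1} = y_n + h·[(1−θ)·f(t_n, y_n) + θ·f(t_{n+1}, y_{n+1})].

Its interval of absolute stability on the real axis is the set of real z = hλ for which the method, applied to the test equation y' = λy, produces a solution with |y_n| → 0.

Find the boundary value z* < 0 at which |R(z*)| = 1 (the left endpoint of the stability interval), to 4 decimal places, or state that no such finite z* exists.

Test eqn y'=λy, z=hλ:
  y_{n+1} = y_n + z·[5/8·y_n + 3/8·y_{n+1}] ⇒ (1 − 3/8z)y_{n+1} = (1 + 5/8z)y_n
  Hence R(z) = (1 + 5/8z)/(1 − 3/8z).

Find x<0 with |R(x)|<1.
x=-0.9: |R|=0.3271
R=−1: 1+5/8x = −1+3/8x ⇒ -1/4x=2 ⇒ x=2/(-1/4)=-8.0000
Confirm numerically:
  x=-7.348: |R|=0.95660 <1
  x=-6.661: |R|=0.90430 <1
  x=-4.825: |R|=0.71746 <1
  x=-3.980: |R|=0.59679 <1
  x=-8.438: |R|=1.02630 >1
  x=-8.056: |R|=1.00348 >1
Interval (-8.0000, 0).

z* = -8.0000.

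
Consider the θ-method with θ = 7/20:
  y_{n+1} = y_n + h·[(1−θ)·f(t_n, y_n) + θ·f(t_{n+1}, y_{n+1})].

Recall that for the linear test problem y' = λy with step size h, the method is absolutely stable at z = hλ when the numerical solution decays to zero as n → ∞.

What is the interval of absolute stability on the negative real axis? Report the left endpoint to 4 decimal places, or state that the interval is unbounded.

(-6.6667, 0).

Test eqn y'=λy, z=hλ:
  y_{n+1} = y_n + z·[13/20·y_n + 7/20·y_{n+1}] ⇒ (1 − 7/20z)y_{n+1} = (1 + 13/20z)y_n
  Hence R(z) = (1 + 13/20z)/(1 − 7/20z).

Need |R(x)|<1, x<0.
x=-1.33: |R|=0.0925
R=−1: 1+13/20x = −1+7/20x ⇒ -3/10x=2 ⇒ x=2/(-3/10)=-6.6667
Confirm numerically:
  x=-6.478: |R|=0.98268 <1
  x=-6.373: |R|=0.97273 <1
  x=-3.856: |R|=0.64113 <1
  x=-3.662: |R|=0.60494 <1
  x=-7.164: |R|=1.04254 >1
  x=-6.741: |R|=1.00664 >1
Stable set (-6.6667, 0).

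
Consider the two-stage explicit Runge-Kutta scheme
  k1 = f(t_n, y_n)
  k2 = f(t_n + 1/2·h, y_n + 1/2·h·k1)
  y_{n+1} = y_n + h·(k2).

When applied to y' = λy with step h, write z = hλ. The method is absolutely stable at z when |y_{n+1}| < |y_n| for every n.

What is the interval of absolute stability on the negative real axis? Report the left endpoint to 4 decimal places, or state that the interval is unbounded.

With y'=λy (z=hλ):
  k1=λy_n ⇒ h·k1=z·y_n;  k2=λ(1+1/2z)y_n ⇒ h·k2=z(1+1/2z)y_n
  y_{n+1}/y_n = 1 + z(1+1/2z) = 1 + z + 1/2z²
  Hence R(z) = 1 + z + 1/2z².

Find x<0 with |R(x)|<1.
x=-1.62: |R|=0.6922
R=1: x+1/2x²=0 ⇒ x=−2=-2.0000; min R=1−1/(4·1/2)=0.5000>−1
Confirm numerically:
  x=-1.885: |R|=0.89161 <1
  x=-1.746: |R|=0.77826 <1
  x=-1.731: |R|=0.76718 <1
  x=-0.902: |R|=0.50480 <1
  x=-2.549: |R|=1.69970 >1
  x=-2.288: |R|=1.32947 >1
  x=-2.057: |R|=1.05862 >1
Stable set (-2.0000, 0).

z∈(-2.0000,0).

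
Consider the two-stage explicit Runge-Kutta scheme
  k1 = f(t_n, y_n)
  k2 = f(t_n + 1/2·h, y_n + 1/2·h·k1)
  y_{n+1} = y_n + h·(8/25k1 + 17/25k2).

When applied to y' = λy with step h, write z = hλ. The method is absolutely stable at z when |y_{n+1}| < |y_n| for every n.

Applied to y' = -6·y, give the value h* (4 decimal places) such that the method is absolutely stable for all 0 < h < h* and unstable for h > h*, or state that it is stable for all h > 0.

(-2.9412,0); λ=-6 ⇒ h* = (50/17)/6 = 0.4902.

Set f=λy, z=hλ:
  k1=λy_n ⇒ h·k1=z·y_n;  k2=λ(1+1/2z)y_n ⇒ h·k2=z(1+1/2z)y_n
  y_{n+1}/y_n = 1 + 8/25z + 17/25z(1+1/2z) = 1 + z + 17/50z²
  Hence R(z) = 1 + z + 17/50z².

Need |R(x)|<1, x<0.
x=-1.35: |R|=0.2697
R=1: x+17/50x²=0 ⇒ x=−50/17=-2.9412; min R=1−1/(4·17/50)=0.2647>−1
Confirm numerically:
  x=-2.708: |R|=0.78531 <1
  x=-2.159: |R|=0.42584 <1
  x=-1.705: |R|=0.28339 <1
  x=-1.478: |R|=0.26472 <1
  x=-3.163: |R|=1.23855 >1
  x=-3.044: |R|=1.10642 >1
Stable set (-2.9412, 0).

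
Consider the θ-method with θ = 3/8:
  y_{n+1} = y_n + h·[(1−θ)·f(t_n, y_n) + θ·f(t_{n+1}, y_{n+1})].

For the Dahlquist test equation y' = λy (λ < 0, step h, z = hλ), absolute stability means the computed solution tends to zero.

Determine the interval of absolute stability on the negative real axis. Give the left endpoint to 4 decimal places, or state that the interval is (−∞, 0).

(-8.0000, 0).

Set f=λy, z=hλ:
  y_{n+1} = y_n + z·[5/8·y_n + 3/8·y_{n+1}] ⇒ (1 − 3/8z)y_{n+1} = (1 + 5/8z)y_n
  so R(z) = (1 + 5/8z)/(1 − 3/8z).

Boundary: |R(x)|=1, x<0.
x=-0.44: |R|=0.6223
R=−1: 1+5/8x = −1+3/8x ⇒ -1/4x=2 ⇒ x=2/(-1/4)=-8.0000
Confirm numerically:
  x=-5.167: |R|=0.75890 <1
  x=-4.524: |R|=0.67773 <1
  x=-3.269: |R|=0.46864 <1
  x=-8.229: |R|=1.01401 >1
  x=-8.093: |R|=1.00576 >1
Stable set (-8.0000, 0).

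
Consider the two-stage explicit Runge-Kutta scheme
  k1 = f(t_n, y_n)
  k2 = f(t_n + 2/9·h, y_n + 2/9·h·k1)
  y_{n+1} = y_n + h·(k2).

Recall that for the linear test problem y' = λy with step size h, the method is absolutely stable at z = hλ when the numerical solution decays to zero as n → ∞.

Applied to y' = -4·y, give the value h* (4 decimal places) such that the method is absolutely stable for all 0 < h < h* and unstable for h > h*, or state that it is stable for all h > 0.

On y'=λy, z=hλ:
  k1=λy_n ⇒ h·k1=z·y_n;  k2=λ(1+2/9z)y_n ⇒ h·k2=z(1+2/9z)y_n
  y_{n+1}/y_n = 1 + z(1+2/9z) = 1 + z + 2/9z²
  so R(z) = 1 + z + 2/9z².

Boundary: |R(x)|=1, x<0.
x=-0.53: |R|=0.5324
R=1: x+2/9x²=0 ⇒ x=−9/2=-4.5000; min R=1−1/(4·2/9)=-0.1250>−1
Confirm numerically:
  x=-4.425: |R|=0.92625 <1
  x=-3.617: |R|=0.29026 <1
  x=-2.882: |R|=0.03624 <1
  x=-4.918: |R|=1.45683 >1
  x=-4.877: |R|=1.40858 >1
  x=-4.720: |R|=1.23076 >1
Interval (-4.5000, 0).

(-4.5000,0); λ=-4 ⇒ h* = (9/2)/4 = 1.1250.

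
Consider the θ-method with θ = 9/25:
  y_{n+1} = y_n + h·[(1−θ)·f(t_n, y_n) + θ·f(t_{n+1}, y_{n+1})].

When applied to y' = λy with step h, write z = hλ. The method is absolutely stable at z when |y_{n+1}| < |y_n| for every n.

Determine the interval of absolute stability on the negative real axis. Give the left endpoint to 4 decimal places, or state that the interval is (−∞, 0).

With y'=λy (z=hλ):
  y_{n+1} = y_n + z·[16/25·y_n + 9/25·y_{n+1}] ⇒ (1 − 9/25z)y_{n+1} = (1 + 16/25z)y_n
  R(z) = (1 + 16/25z)/(1 − 9/25z).

Solve |R(x)|<1 on ℝ⁻.
x=-1.72: |R|=0.0623
R=−1: 1+16/25x = −1+9/25x ⇒ -7/25x=2 ⇒ x=2/(-7/25)=-7.1429
Confirm numerically:
  x=-6.427: |R|=0.93951 <1
  x=-6.185: |R|=0.91688 <1
  x=-3.217: |R|=0.49065 <1
  x=-7.675: |R|=1.03960 >1
  x=-7.363: |R|=1.01688 >1
  x=-7.236: |R|=1.00723 >1
So |R|<1 on (-7.1429, 0).

z∈(-7.1429,0).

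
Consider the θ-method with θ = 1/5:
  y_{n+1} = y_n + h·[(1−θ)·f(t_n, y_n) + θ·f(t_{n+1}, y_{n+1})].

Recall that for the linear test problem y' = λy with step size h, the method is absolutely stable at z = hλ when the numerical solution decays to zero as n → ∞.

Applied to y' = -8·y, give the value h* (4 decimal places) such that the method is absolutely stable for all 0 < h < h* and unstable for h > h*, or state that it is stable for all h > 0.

Set f=λy, z=hλ:
  y_{n+1} = y_n + z·[4/5·y_n + 1/5·y_{n+1}] ⇒ (1 − 1/5z)y_{n+1} = (1 + 4/5z)y_n
  R(z) = (1 + 4/5z)/(1 − 1/5z).

Find x<0 with |R(x)|<1.
x=-0.66: |R|=0.4170
R=−1: 1+4/5x = −1+1/5x ⇒ -3/5x=2 ⇒ x=2/(-3/5)=-3.3333
Confirm numerically:
  x=-1.923: |R|=0.38885 <1
  x=-1.831: |R|=0.34021 <1
  x=-1.759: |R|=0.30123 <1
  x=-3.748: |R|=1.14220 >1
  x=-3.432: |R|=1.03510 >1
So |R|<1 on (-3.3333, 0).

(-3.3333,0); λ=-8 ⇒ h* = (10/3)/8 = 0.4167.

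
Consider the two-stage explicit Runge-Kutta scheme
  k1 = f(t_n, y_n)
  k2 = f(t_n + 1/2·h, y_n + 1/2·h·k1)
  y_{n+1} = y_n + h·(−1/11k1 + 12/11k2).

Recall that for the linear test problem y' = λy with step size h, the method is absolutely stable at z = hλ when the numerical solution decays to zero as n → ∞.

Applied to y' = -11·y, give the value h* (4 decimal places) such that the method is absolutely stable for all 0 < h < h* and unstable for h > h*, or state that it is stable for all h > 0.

Set f=λy, z=hλ:
  k1=λy_n ⇒ h·k1=z·y_n;  k2=λ(1+1/2z)y_n ⇒ h·k2=z(1+1/2z)y_n
  y_{n+1}/y_n = 1 − 1/11z + 12/11z(1+1/2z) = 1 + z + 6/11z²
  so R(z) = 1 + z + 6/11z².

Boundary: |R(x)|=1, x<0.
x=-1.77: |R|=0.9389
R=1: x+6/11x²=0 ⇒ x=−11/6=-1.8333; min R=1−1/(4·6/11)=0.5417>−1
Confirm numerically:
  x=-1.791: |R|=0.95864 <1
  x=-0.901: |R|=0.54180 <1
  x=-0.805: |R|=0.54847 <1
  x=-2.364: |R|=1.68427 >1
  x=-2.352: |R|=1.66540 >1
Stable set (-1.8333, 0).

(-1.8333,0); λ=-11 ⇒ h* = (11/6)/11 = 0.1667.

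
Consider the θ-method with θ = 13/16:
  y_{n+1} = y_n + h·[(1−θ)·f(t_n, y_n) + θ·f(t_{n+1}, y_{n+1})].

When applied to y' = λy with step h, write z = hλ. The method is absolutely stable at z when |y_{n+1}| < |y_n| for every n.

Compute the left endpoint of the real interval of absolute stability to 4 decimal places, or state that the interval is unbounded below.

With y'=λy (z=hλ):
  y_{n+1} = y_n + z·[3/16·y_n + 13/16·y_{n+1}] ⇒ (1 − 13/16z)y_{n+1} = (1 + 3/16z)y_n
  Hence R(z) = (1 + 3/16z)/(1 − 13/16z).

Boundary: |R(x)|=1, x<0.
x=-1.41: |R|=0.3428
x=-2: |R|=0.2381
x=-10: |R|=0.0959
x=-100: |R|=0.2158
θ=13/16≥1/2 ⇒ |1+3/16x|<|1−13/16x| ∀x<0 ⇒ interval (−∞,0).

(−∞, 0) — no finite endpoint.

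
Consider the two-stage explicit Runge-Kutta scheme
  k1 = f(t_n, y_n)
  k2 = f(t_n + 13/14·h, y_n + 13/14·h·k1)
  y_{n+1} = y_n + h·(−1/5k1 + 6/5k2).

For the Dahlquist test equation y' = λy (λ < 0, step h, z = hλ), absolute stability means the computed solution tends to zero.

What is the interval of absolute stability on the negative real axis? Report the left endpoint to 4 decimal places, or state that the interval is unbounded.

Test eqn y'=λy, z=hλ:
  k1=λy_n ⇒ h·k1=z·y_n;  k2=λ(1+13/14z)y_n ⇒ h·k2=z(1+13/14z)y_n
  y_{n+1}/y_n = 1 − 1/5z + 6/5z(1+13/14z) = 1 + z + 39/35z²
  so R(z) = 1 + z + 39/35z².

Boundary: |R(x)|=1, x<0.
x=-0.91: |R|=1.0127
R=1: x+39/35x²=0 ⇒ x=−35/39=-0.8974; min R=1−1/(4·39/35)=0.7756>−1
Confirm numerically:
  x=-0.623: |R|=0.80949 <1
  x=-0.422: |R|=0.77644 <1
  x=-0.388: |R|=0.77975 <1
  x=-1.446: |R|=1.88388 >1
  x=-1.381: |R|=1.74412 >1
  x=-1.043: |R|=1.16917 >1
Interval (-0.8974, 0).

(-0.8974, 0).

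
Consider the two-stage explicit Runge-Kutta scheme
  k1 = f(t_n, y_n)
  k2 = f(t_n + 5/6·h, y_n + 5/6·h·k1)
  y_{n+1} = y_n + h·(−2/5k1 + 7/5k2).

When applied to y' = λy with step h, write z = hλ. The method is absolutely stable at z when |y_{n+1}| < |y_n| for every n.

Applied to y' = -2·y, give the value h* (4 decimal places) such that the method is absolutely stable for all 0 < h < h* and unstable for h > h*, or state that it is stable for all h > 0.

(-0.8571,0); λ=-2 ⇒ h* = (6/7)/2 = 0.4286.

With y'=λy (z=hλ):
  k1=λy_n ⇒ h·k1=z·y_n;  k2=λ(1+5/6z)y_n ⇒ h·k2=z(1+5/6z)y_n
  y_{n+1}/y_n = 1 − 2/5z + 7/5z(1+5/6z) = 1 + z + 7/6z²
  so R(z) = 1 + z + 7/6z².

Boundary: |R(x)|=1, x<0.
x=-1.53: |R|=2.2011
R=1: x+7/6x²=0 ⇒ x=−6/7=-0.8571; min R=1−1/(4·7/6)=0.7857>−1
Confirm numerically:
  x=-0.738: |R|=0.89742 <1
  x=-0.736: |R|=0.89598 <1
  x=-0.496: |R|=0.79102 <1
  x=-0.373: |R|=0.78932 <1
  x=-1.331: |R|=1.73582 >1
  x=-0.889: |R|=1.03304 >1
Interval (-0.8571, 0).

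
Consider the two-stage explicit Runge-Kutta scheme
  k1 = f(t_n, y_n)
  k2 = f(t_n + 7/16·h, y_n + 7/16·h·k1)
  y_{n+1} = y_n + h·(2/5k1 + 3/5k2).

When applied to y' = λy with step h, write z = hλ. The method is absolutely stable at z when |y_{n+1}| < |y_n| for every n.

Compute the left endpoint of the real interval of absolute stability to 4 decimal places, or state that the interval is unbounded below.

z* = -3.8095.

On y'=λy, z=hλ:
  k1=λy_n ⇒ h·k1=z·y_n;  k2=λ(1+7/16z)y_n ⇒ h·k2=z(1+7/16z)y_n
  y_{n+1}/y_n = 1 + 2/5z + 3/5z(1+7/16z) = 1 + z + 21/80z²
  ⇒ R(z) = 1 + z + 21/80z².

Solve |R(x)|<1 on ℝ⁻.
x=-0.73: |R|=0.4099
R=1: x+21/80x²=0 ⇒ x=−80/21=-3.8095; min R=1−1/(4·21/80)=0.0476>−1
Confirm numerically:
  x=-3.415: |R|=0.64633 <1
  x=-1.898: |R|=0.04763 <1
  x=-1.854: |R|=0.04830 <1
  x=-1.690: |R|=0.05973 <1
  x=-4.230: |R|=1.46689 >1
  x=-4.193: |R|=1.42208 >1
  x=-3.957: |R|=1.15319 >1
Stable set (-3.8095, 0).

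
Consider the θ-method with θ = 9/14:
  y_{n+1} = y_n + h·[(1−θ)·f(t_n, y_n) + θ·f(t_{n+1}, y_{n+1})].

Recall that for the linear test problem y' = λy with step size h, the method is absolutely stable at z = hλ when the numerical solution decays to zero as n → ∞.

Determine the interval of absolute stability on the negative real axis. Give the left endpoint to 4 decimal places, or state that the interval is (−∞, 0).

unbounded; (−∞, 0).

With y'=λy (z=hλ):
  y_{n+1} = y_n + z·[5/14·y_n + 9/14·y_{n+1}] ⇒ (1 − 9/14z)y_{n+1} = (1 + 5/14z)y_n
  Hence R(z) = (1 + 5/14z)/(1 − 9/14z).

Boundary: |R(x)|=1, x<0.
x=-0.64: |R|=0.5466
x=-2: |R|=0.1250
x=-10: |R|=0.3462
x=-100: |R|=0.5317
θ=9/14≥1/2 ⇒ |1+5/14x|<|1−9/14x| ∀x<0 ⇒ interval (−∞,0).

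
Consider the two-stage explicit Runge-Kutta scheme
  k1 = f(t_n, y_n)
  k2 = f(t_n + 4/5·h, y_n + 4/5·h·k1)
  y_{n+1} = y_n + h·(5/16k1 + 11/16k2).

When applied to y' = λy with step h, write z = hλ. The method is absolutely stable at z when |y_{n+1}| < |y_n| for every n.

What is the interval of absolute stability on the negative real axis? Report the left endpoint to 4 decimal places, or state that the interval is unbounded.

(-1.8182, 0).

With y'=λy (z=hλ):
  k1=λy_n ⇒ h·k1=z·y_n;  k2=λ(1+4/5z)y_n ⇒ h·k2=z(1+4/5z)y_n
  y_{n+1}/y_n = 1 + 5/16z + 11/16z(1+4/5z) = 1 + z + 11/20z²
  R(z) = 1 + z + 11/20z².

Solve |R(x)|<1 on ℝ⁻.
x=-0.39: |R|=0.6937
R=1: x+11/20x²=0 ⇒ x=−20/11=-1.8182; min R=1−1/(4·11/20)=0.5455>−1
Confirm numerically:
  x=-1.553: |R|=0.77349 <1
  x=-1.080: |R|=0.56152 <1
  x=-0.795: |R|=0.55261 <1
  x=-2.327: |R|=1.65121 >1
  x=-2.054: |R|=1.26640 >1
So |R|<1 on (-1.8182, 0).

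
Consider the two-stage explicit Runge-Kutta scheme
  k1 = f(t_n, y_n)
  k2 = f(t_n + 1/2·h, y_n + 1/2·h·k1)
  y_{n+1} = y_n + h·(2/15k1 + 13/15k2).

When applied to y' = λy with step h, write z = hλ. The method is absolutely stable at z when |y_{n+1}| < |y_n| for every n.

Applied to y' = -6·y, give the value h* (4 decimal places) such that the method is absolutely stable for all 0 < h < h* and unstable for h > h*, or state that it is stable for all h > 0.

On y'=λy, z=hλ:
  k1=λy_n ⇒ h·k1=z·y_n;  k2=λ(1+1/2z)y_n ⇒ h·k2=z(1+1/2z)y_n
  y_{n+1}/y_n = 1 + 2/15z + 13/15z(1+1/2z) = 1 + z + 13/30z²
  R(z) = 1 + z + 13/30z².

Solve |R(x)|<1 on ℝ⁻.
x=-0.56: |R|=0.5759
R=1: x+13/30x²=0 ⇒ x=−30/13=-2.3077; min R=1−1/(4·13/30)=0.4231>−1
Confirm numerically:
  x=-1.543: |R|=0.48870 <1
  x=-1.193: |R|=0.42374 <1
  x=-1.123: |R|=0.42349 <1
  x=-2.453: |R|=1.15446 >1
  x=-2.429: |R|=1.12768 >1
  x=-2.410: |R|=1.10684 >1
Interval (-2.3077, 0).

(-2.3077,0); λ=-6 ⇒ h* = (30/13)/6 = 0.3846.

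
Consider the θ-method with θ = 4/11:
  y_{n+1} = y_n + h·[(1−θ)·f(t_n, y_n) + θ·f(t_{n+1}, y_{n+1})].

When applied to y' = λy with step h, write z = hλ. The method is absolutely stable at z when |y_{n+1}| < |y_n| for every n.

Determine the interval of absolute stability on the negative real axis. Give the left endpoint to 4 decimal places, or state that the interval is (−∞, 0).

z∈(-7.3333,0).

On y'=λy, z=hλ:
  y_{n+1} = y_n + z·[7/11·y_n + 4/11·y_{n+1}] ⇒ (1 − 4/11z)y_{n+1} = (1 + 7/11z)y_n
  so R(z) = (1 + 7/11z)/(1 − 4/11z).

Find x<0 with |R(x)|<1.
x=-1.5: |R|=0.0294
R=−1: 1+7/11x = −1+4/11x ⇒ -3/11x=2 ⇒ x=2/(-3/11)=-7.3333
Confirm numerically:
  x=-4.103: |R|=0.64647 <1
  x=-3.772: |R|=0.59046 <1
  x=-3.322: |R|=0.50453 <1
  x=-7.928: |R|=1.04177 >1
  x=-7.696: |R|=1.02604 >1
  x=-7.686: |R|=1.02534 >1
So |R|<1 on (-7.3333, 0).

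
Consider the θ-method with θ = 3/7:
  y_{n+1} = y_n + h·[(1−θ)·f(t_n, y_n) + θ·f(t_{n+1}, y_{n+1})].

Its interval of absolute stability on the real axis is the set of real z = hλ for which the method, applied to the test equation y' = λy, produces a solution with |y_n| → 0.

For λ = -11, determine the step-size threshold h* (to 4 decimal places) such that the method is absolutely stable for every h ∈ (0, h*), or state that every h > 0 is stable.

(-14.0000,0); λ=-11 ⇒ h* = (14)/11 = 1.2727.

With y'=λy (z=hλ):
  y_{n+1} = y_n + z·[4/7·y_n + 3/7·y_{n+1}] ⇒ (1 − 3/7z)y_{n+1} = (1 + 4/7z)y_n
  Hence R(z) = (1 + 4/7z)/(1 − 3/7z).

Need |R(x)|<1, x<0.
x=-1.8: |R|=0.0161
R=−1: 1+4/7x = −1+3/7x ⇒ -1/7x=2 ⇒ x=2/(-1/7)=-14.0000
Confirm numerically:
  x=-13.044: |R|=0.97928 <1
  x=-12.162: |R|=0.95773 <1
  x=-9.853: |R|=0.88657 <1
  x=-6.594: |R|=0.72347 <1
  x=-14.336: |R|=1.00672 >1
  x=-14.223: |R|=1.00449 >1
Stable set (-14.0000, 0).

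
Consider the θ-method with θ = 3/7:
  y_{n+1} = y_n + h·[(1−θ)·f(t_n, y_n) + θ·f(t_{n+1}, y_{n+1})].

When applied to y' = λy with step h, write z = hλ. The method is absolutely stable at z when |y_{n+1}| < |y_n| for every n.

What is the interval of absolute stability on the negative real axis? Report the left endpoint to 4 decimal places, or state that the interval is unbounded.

With y'=λy (z=hλ):
  y_{n+1} = y_n + z·[4/7·y_n + 3/7·y_{n+1}] ⇒ (1 − 3/7z)y_{n+1} = (1 + 4/7z)y_n
  Hence R(z) = (1 + 4/7z)/(1 − 3/7z).

Need |R(x)|<1, x<0.
x=-0.81: |R|=0.3987
R=−1: 1+4/7x = −1+3/7x ⇒ -1/7x=2 ⇒ x=2/(-1/7)=-14.0000
Confirm numerically:
  x=-10.058: |R|=0.89396 <1
  x=-8.558: |R|=0.83345 <1
  x=-5.967: |R|=0.67740 <1
  x=-14.423: |R|=1.00841 >1
  x=-14.400: |R|=1.00797 >1
  x=-14.347: |R|=1.00693 >1
So |R|<1 on (-14.0000, 0).

(-14.0000, 0).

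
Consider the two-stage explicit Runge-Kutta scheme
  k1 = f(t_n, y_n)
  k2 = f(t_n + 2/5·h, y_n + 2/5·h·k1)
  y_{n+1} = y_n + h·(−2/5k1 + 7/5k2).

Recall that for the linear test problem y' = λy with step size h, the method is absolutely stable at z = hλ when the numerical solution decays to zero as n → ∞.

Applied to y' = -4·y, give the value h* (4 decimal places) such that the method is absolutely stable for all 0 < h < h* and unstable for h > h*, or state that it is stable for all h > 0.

Set f=λy, z=hλ:
  k1=λy_n ⇒ h·k1=z·y_n;  k2=λ(1+2/5z)y_n ⇒ h·k2=z(1+2/5z)y_n
  y_{n+1}/y_n = 1 − 2/5z + 7/5z(1+2/5z) = 1 + z + 14/25z²
  R(z) = 1 + z + 14/25z².

Boundary: |R(x)|=1, x<0.
x=-1.28: |R|=0.6375
R=1: x+14/25x²=0 ⇒ x=−25/14=-1.7857; min R=1−1/(4·14/25)=0.5536>−1
Confirm numerically:
  x=-1.700: |R|=0.91840 <1
  x=-1.405: |R|=0.70045 <1
  x=-1.282: |R|=0.63837 <1
  x=-1.216: |R|=0.61205 <1
  x=-1.988: |R|=1.22520 >1
  x=-1.901: |R|=1.12273 >1
Stable set (-1.7857, 0).

(-1.7857,0); λ=-4 ⇒ h* = (25/14)/4 = 0.4464.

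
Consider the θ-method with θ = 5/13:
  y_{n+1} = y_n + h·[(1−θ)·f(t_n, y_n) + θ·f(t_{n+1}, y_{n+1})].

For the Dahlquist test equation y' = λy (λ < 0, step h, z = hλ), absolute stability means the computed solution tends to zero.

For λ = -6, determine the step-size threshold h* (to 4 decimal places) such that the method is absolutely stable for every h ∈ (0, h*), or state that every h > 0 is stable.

Set f=λy, z=hλ:
  y_{n+1} = y_n + z·[8/13·y_n + 5/13·y_{n+1}] ⇒ (1 − 5/13z)y_{n+1} = (1 + 8/13z)y_n
  R(z) = (1 + 8/13z)/(1 − 5/13z).

Boundary: |R(x)|=1, x<0.
x=-1.79: |R|=0.0601
R=−1: 1+8/13x = −1+5/13x ⇒ -3/13x=2 ⇒ x=2/(-3/13)=-8.6667
Confirm numerically:
  x=-5.815: |R|=0.79667 <1
  x=-4.861: |R|=0.69396 <1
  x=-4.025: |R|=0.57962 <1
  x=-3.705: |R|=0.52784 <1
  x=-9.068: |R|=1.02064 >1
  x=-8.949: |R|=1.01467 >1
  x=-8.711: |R|=1.00235 >1
Stable set (-8.6667, 0).

(-8.6667,0); λ=-6 ⇒ h* = (26/3)/6 = 1.4444.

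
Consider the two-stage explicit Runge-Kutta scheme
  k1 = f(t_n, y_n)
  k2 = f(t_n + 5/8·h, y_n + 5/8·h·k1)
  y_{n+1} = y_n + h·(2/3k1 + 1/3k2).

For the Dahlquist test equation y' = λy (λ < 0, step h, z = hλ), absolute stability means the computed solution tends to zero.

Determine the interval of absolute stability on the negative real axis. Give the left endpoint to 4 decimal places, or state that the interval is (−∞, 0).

z∈(-4.8000,0).

Test eqn y'=λy, z=hλ:
  k1=λy_n ⇒ h·k1=z·y_n;  k2=λ(1+5/8z)y_n ⇒ h·k2=z(1+5/8z)y_n
  y_{n+1}/y_n = 1 + 2/3z + 1/3z(1+5/8z) = 1 + z + 5/24z²
  Hence R(z) = 1 + z + 5/24z².

Need |R(x)|<1, x<0.
x=-0.68: |R|=0.4163
R=1: x+5/24x²=0 ⇒ x=−24/5=-4.8000; min R=1−1/(4·5/24)=-0.2000>−1
Confirm numerically:
  x=-4.387: |R|=0.62254 <1
  x=-2.570: |R|=0.19398 <1
  x=-2.371: |R|=0.19982 <1
  x=-5.339: |R|=1.59953 >1
  x=-5.119: |R|=1.34020 >1
  x=-4.851: |R|=1.05154 >1
Stable set (-4.8000, 0).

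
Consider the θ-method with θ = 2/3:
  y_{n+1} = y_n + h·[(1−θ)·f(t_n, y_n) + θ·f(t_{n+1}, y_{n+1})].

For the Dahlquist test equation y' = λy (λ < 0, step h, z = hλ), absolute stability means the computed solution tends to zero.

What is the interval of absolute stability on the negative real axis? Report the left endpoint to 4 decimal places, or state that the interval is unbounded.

With y'=λy (z=hλ):
  y_{n+1} = y_n + z·[1/3·y_n + 2/3·y_{n+1}] ⇒ (1 − 2/3z)y_{n+1} = (1 + 1/3z)y_n
  ⇒ R(z) = (1 + 1/3z)/(1 − 2/3z).

Solve |R(x)|<1 on ℝ⁻.
x=-0.94: |R|=0.4221
x=-2: |R|=0.1429
x=-10: |R|=0.3043
x=-100: |R|=0.4778
θ=2/3≥1/2 ⇒ |1+1/3x|<|1−2/3x| ∀x<0 ⇒ unbounded interval.

interval (−∞, 0).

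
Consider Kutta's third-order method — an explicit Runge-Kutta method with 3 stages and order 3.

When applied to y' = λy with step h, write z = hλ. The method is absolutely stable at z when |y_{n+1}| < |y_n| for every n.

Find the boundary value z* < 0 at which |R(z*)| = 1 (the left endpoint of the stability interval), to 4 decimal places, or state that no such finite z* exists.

left endpoint -2.5127.

Set f=λy, z=hλ:
  order 3, 3-stage ⇒ R(z)=1+z+z^2/2+z^3/6
  (e.g. R(-0.65)=0.51548, |R|=0.51548)

Boundary: |R(x)|=1, x<0.
x=-0.65: |R|=0.5155
|R(-2.33)|=0.7238 |R(-1.18)|=0.2424 |R(-0.89)|=0.3886
Bisect:
  x_lo=-3.1927 |R|=2.5202  x_hi=-0.2650 |R|=0.7670
  mid=-1.72888 |R|=0.09564 →hi
  mid=-2.46081 |R|=0.91662 →hi
  mid=-2.82677 |R|=1.59607 →lo
  mid=-2.64379 |R|=1.22883 →lo
  mid=-2.55230 |R|=1.06623 →lo
  mid=-2.50655 |R|=0.98985 →hi
  mid=-2.52943 |R|=1.02764 →lo
  mid=-2.51799 |R|=1.00864 →lo
  mid=-2.51227 |R|=0.99922 →hi
  mid=-2.51513 |R|=1.00392 →lo
  ...
  [-2.51281,-2.51263] ⇒ x*=-2.5127
Stable set (-2.5127, 0).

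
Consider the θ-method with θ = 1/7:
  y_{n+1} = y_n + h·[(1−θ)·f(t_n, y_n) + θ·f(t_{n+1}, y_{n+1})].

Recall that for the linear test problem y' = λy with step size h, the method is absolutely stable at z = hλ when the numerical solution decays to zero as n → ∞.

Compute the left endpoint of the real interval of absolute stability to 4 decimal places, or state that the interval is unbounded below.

left endpoint -2.8000.

Test eqn y'=λy, z=hλ:
  y_{n+1} = y_n + z·[6/7·y_n + 1/7·y_{n+1}] ⇒ (1 − 1/7z)y_{n+1} = (1 + 6/7z)y_n
  R(z) = (1 + 6/7z)/(1 − 1/7z).

Boundary: |R(x)|=1, x<0.
x=-1.5: |R|=0.2353
R=−1: 1+6/7x = −1+1/7x ⇒ -5/7x=2 ⇒ x=2/(-5/7)=-2.8000
Confirm numerically:
  x=-2.346: |R|=0.75712 <1
  x=-2.127: |R|=0.63131 <1
  x=-1.820: |R|=0.44444 <1
  x=-1.595: |R|=0.29901 <1
  x=-3.186: |R|=1.18948 >1
  x=-2.979: |R|=1.08969 >1
So |R|<1 on (-2.8000, 0).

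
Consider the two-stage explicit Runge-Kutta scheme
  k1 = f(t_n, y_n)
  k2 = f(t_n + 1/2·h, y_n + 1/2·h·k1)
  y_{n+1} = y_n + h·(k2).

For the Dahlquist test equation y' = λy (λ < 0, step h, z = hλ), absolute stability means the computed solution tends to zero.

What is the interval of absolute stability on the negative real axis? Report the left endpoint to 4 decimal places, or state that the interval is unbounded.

On y'=λy, z=hλ:
  k1=λy_n ⇒ h·k1=z·y_n;  k2=λ(1+1/2z)y_n ⇒ h·k2=z(1+1/2z)y_n
  y_{n+1}/y_n = 1 + z(1+1/2z) = 1 + z + 1/2z²
  R(z) = 1 + z + 1/2z².

Boundary: |R(x)|=1, x<0.
x=-0.83: |R|=0.5145
R=1: x+1/2x²=0 ⇒ x=−2=-2.0000; min R=1−1/(4·1/2)=0.5000>−1
Confirm numerically:
  x=-1.909: |R|=0.91314 <1
  x=-1.372: |R|=0.56919 <1
  x=-1.008: |R|=0.50003 <1
  x=-0.943: |R|=0.50162 <1
  x=-2.310: |R|=1.35805 >1
  x=-2.193: |R|=1.21162 >1
Interval (-2.0000, 0).

(-2.0000, 0).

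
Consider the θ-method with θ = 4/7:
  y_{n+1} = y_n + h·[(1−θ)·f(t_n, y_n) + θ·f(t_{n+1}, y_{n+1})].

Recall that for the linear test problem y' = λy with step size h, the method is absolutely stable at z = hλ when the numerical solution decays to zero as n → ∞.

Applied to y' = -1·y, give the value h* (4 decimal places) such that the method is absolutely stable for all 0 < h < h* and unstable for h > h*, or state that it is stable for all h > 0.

interval (−∞, 0). Any h>0 works for λ=-1.

Test eqn y'=λy, z=hλ:
  y_{n+1} = y_n + z·[3/7·y_n + 4/7·y_{n+1}] ⇒ (1 − 4/7z)y_{n+1} = (1 + 3/7z)y_n
  Hence R(z) = (1 + 3/7z)/(1 − 4/7z).

Need |R(x)|<1, x<0.
x=-1.08: |R|=0.3322
x=-2: |R|=0.0667
x=-10: |R|=0.4894
x=-100: |R|=0.7199
θ=4/7≥1/2 ⇒ |1+3/7x|<|1−4/7x| ∀x<0 ⇒ stable on all of ℝ⁻.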